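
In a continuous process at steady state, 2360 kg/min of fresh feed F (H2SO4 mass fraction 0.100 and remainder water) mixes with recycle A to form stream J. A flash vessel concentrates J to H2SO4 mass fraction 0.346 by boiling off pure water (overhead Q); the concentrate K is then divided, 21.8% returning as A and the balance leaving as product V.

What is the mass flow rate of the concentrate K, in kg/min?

872.2 kg/min

Overall H2SO4 balance (none leaves overhead): H2SO4 in fresh feed = H2SO4 in product, i.e. 2360×0.100 = (1−0.218)·K·0.346.
K = 236/(0.346×0.782) = 872.23 kg/min.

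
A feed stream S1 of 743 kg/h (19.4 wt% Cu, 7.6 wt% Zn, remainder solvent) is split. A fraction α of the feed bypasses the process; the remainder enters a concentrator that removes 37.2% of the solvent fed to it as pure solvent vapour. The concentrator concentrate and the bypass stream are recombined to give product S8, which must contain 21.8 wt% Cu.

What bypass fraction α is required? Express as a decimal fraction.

0.595

All 743×0.194 = 144.14 kg/h of Cu reaches S8, so S8 = 144.14/0.218 = 661.2 kg/h and vapour = 81.798 kg/h.
The evaporator receives (1−α)·743 of feed at 0.730 solvent and removes 0.372 of that solvent:
0.372×0.730×(1−α)×743 = 81.798
(1−α) = 81.798/201.77 = 0.4054;  α = 0.5946.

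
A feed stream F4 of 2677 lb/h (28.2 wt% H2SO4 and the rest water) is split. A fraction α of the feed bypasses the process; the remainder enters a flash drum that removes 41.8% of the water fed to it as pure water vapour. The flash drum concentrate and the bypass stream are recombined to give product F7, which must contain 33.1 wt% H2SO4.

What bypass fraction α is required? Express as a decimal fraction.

0.507

All 2677×0.282 = 754.91 lb/h of H2SO4 reaches F7, so F7 = 754.91/0.331 = 2280.7 lb/h and vapour = 396.29 lb/h.
The evaporator receives (1−α)·2677 of feed at 0.718 water and removes 0.418 of that water:
0.418×0.718×(1−α)×2677 = 396.29
(1−α) = 396.29/803.43 = 0.4933;  α = 0.5067.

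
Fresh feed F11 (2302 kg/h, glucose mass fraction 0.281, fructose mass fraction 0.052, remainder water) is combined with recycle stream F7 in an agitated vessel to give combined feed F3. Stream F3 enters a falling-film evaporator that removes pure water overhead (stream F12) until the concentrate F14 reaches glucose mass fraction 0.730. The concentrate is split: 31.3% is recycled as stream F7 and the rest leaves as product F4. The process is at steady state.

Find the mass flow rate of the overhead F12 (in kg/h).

Overall glucose balance (none leaves overhead): glucose in fresh feed = glucose in product, i.e. 2302×0.281 = (1−0.313)·F14·0.730.
F14 = 646.86/(0.730×0.687) = 1289.8 kg/h.
Recycle F7 = 0.313×1289.8 = 403.72 kg/h.
Combined feed F3 = 2302 + 403.72 = 2705.7 kg/h.
Overhead F12 = F3 − F14 = 2705.7 − 1289.8 = 1415.9 kg/h.

1416 kg/h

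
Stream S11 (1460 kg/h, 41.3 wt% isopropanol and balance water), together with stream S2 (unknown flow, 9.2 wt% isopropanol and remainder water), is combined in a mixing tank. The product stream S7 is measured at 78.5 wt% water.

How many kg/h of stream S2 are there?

Let S2 be the unknown flow. Total out = 1460 + S2.
water balance: 857.02 + 0.908·S2 = 0.785·(1460 + S2)
(0.908 − 0.785)·S2 = 0.785×1460 − 857.02 = 289.08
S2 = 289.08 / 0.123 = 2350.2 kg/h

2350 kg/h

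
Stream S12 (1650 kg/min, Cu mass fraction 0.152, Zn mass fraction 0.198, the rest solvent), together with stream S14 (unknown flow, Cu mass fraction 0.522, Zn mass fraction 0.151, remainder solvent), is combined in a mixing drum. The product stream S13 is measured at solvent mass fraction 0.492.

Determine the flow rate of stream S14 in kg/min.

Let S14 be the unknown flow. Total out = 1650 + S14.
solvent balance: 1072.5 + 0.327·S14 = 0.492·(1650 + S14)
(0.327 − 0.492)·S14 = 0.492×1650 − 1072.5 = -260.7
S14 = -260.7 / -0.165 = 1580 kg/min

1580 kg/min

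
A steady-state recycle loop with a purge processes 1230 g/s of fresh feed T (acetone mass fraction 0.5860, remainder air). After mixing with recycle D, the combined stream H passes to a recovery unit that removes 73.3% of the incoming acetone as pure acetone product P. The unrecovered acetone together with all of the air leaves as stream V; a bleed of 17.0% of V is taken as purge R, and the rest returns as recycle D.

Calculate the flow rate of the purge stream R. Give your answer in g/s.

551.3 g/s

air enters only via T and leaves only via the purge: 1230×0.414 = 0.170×(air in V), and the recovery unit passes all air, so air in H = air in V = 2995.4 g/s.
acetone in H: m_A = 1230×0.586 + (1−0.170)·(1−0.733)·m_A, so m_A = 720.78/0.7784 = 925.99 g/s.
V = (1−0.733)×925.99 + 2995.4 = 3242.7 g/s.
Purge R = 0.170×3242.7 = 551.25 g/s.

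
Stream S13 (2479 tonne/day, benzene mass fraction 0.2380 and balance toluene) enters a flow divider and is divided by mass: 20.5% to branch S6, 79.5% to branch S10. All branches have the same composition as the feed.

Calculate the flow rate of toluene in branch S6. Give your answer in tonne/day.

Branch S6 total = 0.205×2479 = 508.19 tonne/day.
toluene in S6 = 0.762×508.19 = 387.24 tonne/day.

387.2 tonne/day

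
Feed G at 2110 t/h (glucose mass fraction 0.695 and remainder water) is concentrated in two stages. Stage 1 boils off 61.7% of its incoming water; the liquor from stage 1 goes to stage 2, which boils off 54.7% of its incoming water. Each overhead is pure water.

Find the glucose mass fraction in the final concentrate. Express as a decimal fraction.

0.929

water in feed = 2110×0.305 = 643.55 t/h.
After stage 1: water left = (1−0.617)×643.55 = 246.48; stream total = 1712.9 t/h.
After stage 2: water left = (1−0.547)×246.48 = 111.66; final concentrate = 1578.1 t/h.
glucose fraction = 1466.4/1578.1 = 0.929.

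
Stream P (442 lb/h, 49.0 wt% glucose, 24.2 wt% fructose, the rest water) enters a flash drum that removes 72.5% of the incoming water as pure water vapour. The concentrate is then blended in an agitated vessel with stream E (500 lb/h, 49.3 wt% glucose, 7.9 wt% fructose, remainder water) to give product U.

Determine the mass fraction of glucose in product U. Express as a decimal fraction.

0.541

Vapour removed = 0.725×0.268×442 = 85.881 lb/h; concentrate = 356.12 lb/h.
glucose reaching the mixer = 216.58 (from concentrate) + 500×0.493 = 463.08 lb/h.
Product flow = 356.12 + 500 = 856.12 lb/h; glucose fraction = 0.541.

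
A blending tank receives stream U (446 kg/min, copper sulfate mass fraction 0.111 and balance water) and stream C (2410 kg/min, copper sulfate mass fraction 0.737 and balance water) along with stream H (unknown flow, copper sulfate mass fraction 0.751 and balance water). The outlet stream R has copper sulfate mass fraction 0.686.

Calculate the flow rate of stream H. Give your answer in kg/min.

2054 kg/min

Let H be the unknown flow. Total out = 2856 + H.
copper sulfate balance: 1825.7 + 0.751·H = 0.686·(2856 + H)
(0.751 − 0.686)·H = 0.686×2856 − 1825.7 = 133.54
H = 133.54 / 0.065 = 2054.5 kg/min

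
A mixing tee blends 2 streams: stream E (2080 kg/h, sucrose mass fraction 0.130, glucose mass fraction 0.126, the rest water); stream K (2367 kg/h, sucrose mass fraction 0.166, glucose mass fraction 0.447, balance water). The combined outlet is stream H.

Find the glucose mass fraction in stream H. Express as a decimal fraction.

0.297

Total flow out = 2080 + 2367 = 4447 kg/h.
glucose in = 2080×0.126 + 2367×0.447 = 1320.1 kg/h.
glucose mass fraction in H = 1320.1/4447 = 0.297.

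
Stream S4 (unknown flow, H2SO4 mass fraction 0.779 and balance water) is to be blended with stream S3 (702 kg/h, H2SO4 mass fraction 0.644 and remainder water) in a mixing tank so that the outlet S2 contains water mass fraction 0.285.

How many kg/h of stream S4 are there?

Let S4 be the unknown flow. Total out = 702 + S4.
water balance: 249.91 + 0.221·S4 = 0.285·(702 + S4)
(0.221 − 0.285)·S4 = 0.285×702 − 249.91 = -49.842
S4 = -49.842 / -0.064 = 778.78 kg/h

778.8 kg/h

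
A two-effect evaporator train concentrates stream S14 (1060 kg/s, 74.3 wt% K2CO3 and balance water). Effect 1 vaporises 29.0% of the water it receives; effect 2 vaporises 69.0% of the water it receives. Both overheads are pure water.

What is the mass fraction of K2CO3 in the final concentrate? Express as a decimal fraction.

0.929

water in feed = 1060×0.257 = 272.42 kg/s.
After stage 1: water left = (1−0.290)×272.42 = 193.42; stream total = 981 kg/s.
After stage 2: water left = (1−0.690)×193.42 = 59.96; final concentrate = 847.54 kg/s.
K2CO3 fraction = 787.58/847.54 = 0.929.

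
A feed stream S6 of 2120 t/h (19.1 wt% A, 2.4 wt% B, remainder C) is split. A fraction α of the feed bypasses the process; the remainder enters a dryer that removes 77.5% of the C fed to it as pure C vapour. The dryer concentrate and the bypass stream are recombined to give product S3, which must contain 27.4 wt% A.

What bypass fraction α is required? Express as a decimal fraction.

0.502

All 2120×0.191 = 404.92 t/h of A reaches S3, so S3 = 404.92/0.274 = 1477.8 t/h and vapour = 642.19 t/h.
The evaporator receives (1−α)·2120 of feed at 0.785 C and removes 0.775 of that C:
0.775×0.785×(1−α)×2120 = 642.19
(1−α) = 642.19/1289.8 = 0.4979;  α = 0.5021.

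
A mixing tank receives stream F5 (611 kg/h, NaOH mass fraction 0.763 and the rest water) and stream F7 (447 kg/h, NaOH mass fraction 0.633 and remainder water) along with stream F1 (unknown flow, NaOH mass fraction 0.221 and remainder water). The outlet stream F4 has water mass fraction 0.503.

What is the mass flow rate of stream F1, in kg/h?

809.1 kg/h

Let F1 be the unknown flow. Total out = 1058 + F1.
water balance: 308.86 + 0.779·F1 = 0.503·(1058 + F1)
(0.779 − 0.503)·F1 = 0.503×1058 − 308.86 = 223.32
F1 = 223.32 / 0.276 = 809.12 kg/h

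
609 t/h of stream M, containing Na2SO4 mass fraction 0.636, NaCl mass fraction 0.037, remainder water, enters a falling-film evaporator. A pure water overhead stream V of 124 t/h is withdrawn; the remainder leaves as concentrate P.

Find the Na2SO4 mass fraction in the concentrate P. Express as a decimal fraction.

0.799

Na2SO4 is not removed: 609×0.636 = 387.32 t/h of Na2SO4 enters P.
Concentrate = 609 − 124 = 485 t/h.
Mass fraction = 387.32/485 = 0.799.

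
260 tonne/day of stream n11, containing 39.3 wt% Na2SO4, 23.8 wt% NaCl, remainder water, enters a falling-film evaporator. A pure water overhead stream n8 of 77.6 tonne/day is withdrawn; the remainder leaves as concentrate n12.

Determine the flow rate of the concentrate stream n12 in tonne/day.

Concentrate = 260 − 77.6 = 182.4 tonne/day.

182.4 tonne/day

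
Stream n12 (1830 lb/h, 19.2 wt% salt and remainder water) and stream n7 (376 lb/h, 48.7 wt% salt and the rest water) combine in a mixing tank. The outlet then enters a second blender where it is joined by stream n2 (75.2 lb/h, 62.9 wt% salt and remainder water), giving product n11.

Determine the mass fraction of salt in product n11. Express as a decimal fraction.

0.2550

Overall, product flow = 2281.2 lb/h.
salt in = 1830×0.192 + 376×0.487 + 75.2×0.629 = 581.77 lb/h.
salt fraction in n11 = 0.2550.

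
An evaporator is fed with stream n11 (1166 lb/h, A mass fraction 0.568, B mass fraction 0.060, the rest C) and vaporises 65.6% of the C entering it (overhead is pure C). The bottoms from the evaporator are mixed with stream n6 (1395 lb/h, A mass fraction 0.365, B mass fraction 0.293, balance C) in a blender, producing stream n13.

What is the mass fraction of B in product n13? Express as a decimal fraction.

0.210

Vapour removed = 0.656×0.372×1166 = 284.54 lb/h; concentrate = 881.46 lb/h.
B reaching the mixer = 69.96 (from concentrate) + 1395×0.293 = 478.69 lb/h.
Product flow = 881.46 + 1395 = 2276.5 lb/h; B fraction = 0.210.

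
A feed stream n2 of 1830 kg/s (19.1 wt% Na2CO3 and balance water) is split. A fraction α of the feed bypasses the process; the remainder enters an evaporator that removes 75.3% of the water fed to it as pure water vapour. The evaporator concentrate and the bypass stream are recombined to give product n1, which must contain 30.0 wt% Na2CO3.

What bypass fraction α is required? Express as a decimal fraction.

0.404

All 1830×0.191 = 349.53 kg/s of Na2CO3 reaches n1, so n1 = 349.53/0.300 = 1165.1 kg/s and vapour = 664.9 kg/s.
The evaporator receives (1−α)·1830 of feed at 0.809 water and removes 0.753 of that water:
0.753×0.809×(1−α)×1830 = 664.9
(1−α) = 664.9/1114.8 = 0.5964;  α = 0.4036.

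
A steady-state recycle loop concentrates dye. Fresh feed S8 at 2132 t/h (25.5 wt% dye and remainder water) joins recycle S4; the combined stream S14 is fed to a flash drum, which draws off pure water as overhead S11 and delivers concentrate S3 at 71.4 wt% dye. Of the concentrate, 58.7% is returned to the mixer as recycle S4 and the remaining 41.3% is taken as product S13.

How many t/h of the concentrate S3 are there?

Overall dye balance (none leaves overhead): dye in fresh feed = dye in product, i.e. 2132×0.255 = (1−0.587)·S3·0.714.
S3 = 543.66/(0.714×0.413) = 1843.7 t/h.

1844 t/h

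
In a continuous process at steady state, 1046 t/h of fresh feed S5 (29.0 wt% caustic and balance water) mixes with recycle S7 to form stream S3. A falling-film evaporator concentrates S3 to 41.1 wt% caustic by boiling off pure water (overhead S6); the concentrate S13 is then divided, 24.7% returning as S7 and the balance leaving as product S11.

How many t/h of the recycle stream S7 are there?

Overall caustic balance (none leaves overhead): caustic in fresh feed = caustic in product, i.e. 1046×0.290 = (1−0.247)·S13·0.411.
S13 = 303.34/(0.411×0.753) = 980.15 t/h.
Recycle S7 = 0.247×980.15 = 242.1 t/h.

242.1 t/h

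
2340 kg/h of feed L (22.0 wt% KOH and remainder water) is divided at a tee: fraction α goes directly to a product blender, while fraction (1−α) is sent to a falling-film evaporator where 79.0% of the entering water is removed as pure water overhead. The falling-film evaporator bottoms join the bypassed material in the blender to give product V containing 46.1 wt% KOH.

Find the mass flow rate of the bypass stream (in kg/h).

354.8 kg/h

All 2340×0.220 = 514.8 kg/h of KOH reaches V, so V = 514.8/0.461 = 1116.7 kg/h and vapour = 1223.3 kg/h.
The evaporator receives (1−α)·2340 of feed at 0.780 water and removes 0.790 of that water:
0.790×0.780×(1−α)×2340 = 1223.3
(1−α) = 1223.3/1441.9 = 0.8484;  α = 0.1516.
Bypass flow = 0.1516×2340 = 354.77 kg/h.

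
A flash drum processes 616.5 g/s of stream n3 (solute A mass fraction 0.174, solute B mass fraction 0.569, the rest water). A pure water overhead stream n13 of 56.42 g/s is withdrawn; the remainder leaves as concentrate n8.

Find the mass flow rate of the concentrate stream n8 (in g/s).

Concentrate = 616.5 − 56.42 = 560.08 g/s.

560.1 g/s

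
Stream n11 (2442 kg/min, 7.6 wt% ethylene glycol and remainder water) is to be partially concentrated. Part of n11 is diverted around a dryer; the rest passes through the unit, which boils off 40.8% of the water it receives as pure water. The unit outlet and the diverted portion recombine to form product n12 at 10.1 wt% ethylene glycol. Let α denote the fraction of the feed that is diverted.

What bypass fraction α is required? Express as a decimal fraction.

All 2442×0.076 = 185.59 kg/min of ethylene glycol reaches n12, so n12 = 185.59/0.101 = 1837.5 kg/min and vapour = 604.46 kg/min.
The evaporator receives (1−α)·2442 of feed at 0.924 water and removes 0.408 of that water:
0.408×0.924×(1−α)×2442 = 604.46
(1−α) = 604.46/920.61 = 0.6566;  α = 0.3434.

0.343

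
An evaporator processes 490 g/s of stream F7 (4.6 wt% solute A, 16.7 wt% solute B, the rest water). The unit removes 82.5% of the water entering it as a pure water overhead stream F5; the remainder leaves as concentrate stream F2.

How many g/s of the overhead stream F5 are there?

water entering = 490×0.787 = 385.63 g/s; overhead removed = 0.825×385.63 = 318.14 g/s.

318.1 g/s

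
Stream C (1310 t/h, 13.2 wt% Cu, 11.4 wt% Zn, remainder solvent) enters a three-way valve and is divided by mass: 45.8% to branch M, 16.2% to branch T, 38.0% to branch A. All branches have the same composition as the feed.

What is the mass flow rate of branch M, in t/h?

Branch M flow = 0.458×1310 = 599.98 t/h.

600 t/h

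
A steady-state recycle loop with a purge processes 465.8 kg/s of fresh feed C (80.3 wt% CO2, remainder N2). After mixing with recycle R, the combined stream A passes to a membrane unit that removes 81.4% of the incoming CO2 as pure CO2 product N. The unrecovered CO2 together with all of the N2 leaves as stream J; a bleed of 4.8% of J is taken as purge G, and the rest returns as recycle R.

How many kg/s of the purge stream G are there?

N2 enters only via C and leaves only via the purge: 465.8×0.197 = 0.048×(N2 in J), and the membrane unit passes all N2, so N2 in A = N2 in J = 1911.7 kg/s.
CO2 in A: m_A = 465.8×0.803 + (1−0.048)·(1−0.814)·m_A, so m_A = 374.04/0.8229 = 454.52 kg/s.
J = (1−0.814)×454.52 + 1911.7 = 1996.3 kg/s.
Purge G = 0.048×1996.3 = 95.821 kg/s.

95.82 kg/s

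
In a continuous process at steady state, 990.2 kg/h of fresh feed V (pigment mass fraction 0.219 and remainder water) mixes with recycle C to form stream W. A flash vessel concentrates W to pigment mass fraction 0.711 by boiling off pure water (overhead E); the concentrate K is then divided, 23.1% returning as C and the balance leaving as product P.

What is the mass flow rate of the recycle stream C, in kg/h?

91.62 kg/h

Overall pigment balance (none leaves overhead): pigment in fresh feed = pigment in product, i.e. 990.2×0.219 = (1−0.231)·K·0.711.
K = 216.85/(0.711×0.769) = 396.62 kg/h.
Recycle C = 0.231×396.62 = 91.618 kg/h.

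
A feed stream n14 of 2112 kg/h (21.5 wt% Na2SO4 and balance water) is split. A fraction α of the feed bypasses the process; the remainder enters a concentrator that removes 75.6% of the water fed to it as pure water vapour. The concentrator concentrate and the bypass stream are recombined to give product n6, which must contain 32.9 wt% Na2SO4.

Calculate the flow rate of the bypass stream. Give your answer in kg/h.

All 2112×0.215 = 454.08 kg/h of Na2SO4 reaches n6, so n6 = 454.08/0.329 = 1380.2 kg/h and vapour = 731.82 kg/h.
The evaporator receives (1−α)·2112 of feed at 0.785 water and removes 0.756 of that water:
0.756×0.785×(1−α)×2112 = 731.82
(1−α) = 731.82/1253.4 = 0.5839;  α = 0.4161.
Bypass flow = 0.4161×2112 = 878.86 kg/h.

878.9 kg/h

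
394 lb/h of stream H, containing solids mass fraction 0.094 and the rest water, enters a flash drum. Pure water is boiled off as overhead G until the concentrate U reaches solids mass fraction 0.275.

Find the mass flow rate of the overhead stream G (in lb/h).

solids is conserved: 394×0.094 = 37.036 lb/h all reports to the concentrate.
Concentrate = 37.036/(target fraction) = 134.68 lb/h.
Overhead = 394 − 134.68 = 259.32 lb/h.

259.3 lb/h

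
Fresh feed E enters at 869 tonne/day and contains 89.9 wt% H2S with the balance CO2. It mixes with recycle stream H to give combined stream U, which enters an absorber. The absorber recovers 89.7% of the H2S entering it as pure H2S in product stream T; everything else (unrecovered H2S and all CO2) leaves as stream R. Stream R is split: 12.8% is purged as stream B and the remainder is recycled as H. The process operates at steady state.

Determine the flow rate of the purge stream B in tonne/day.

CO2 enters only via E and leaves only via the purge: 869×0.101 = 0.128×(CO2 in R), and the absorber passes all CO2, so CO2 in U = CO2 in R = 685.7 tonne/day.
H2S in U: m_A = 869×0.899 + (1−0.128)·(1−0.897)·m_A, so m_A = 781.23/0.9102 = 858.32 tonne/day.
R = (1−0.897)×858.32 + 685.7 = 774.1 tonne/day.
Purge B = 0.128×774.1 = 99.085 tonne/day.

99.09 tonne/day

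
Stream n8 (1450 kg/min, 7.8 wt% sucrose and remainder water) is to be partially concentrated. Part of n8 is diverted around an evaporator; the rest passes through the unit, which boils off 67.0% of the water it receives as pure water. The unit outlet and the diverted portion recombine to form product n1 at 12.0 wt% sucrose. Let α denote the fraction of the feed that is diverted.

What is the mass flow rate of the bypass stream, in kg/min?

628.5 kg/min

All 1450×0.078 = 113.1 kg/min of sucrose reaches n1, so n1 = 113.1/0.120 = 942.5 kg/min and vapour = 507.5 kg/min.
The evaporator receives (1−α)·1450 of feed at 0.922 water and removes 0.670 of that water:
0.670×0.922×(1−α)×1450 = 507.5
(1−α) = 507.5/895.72 = 0.5666;  α = 0.4334.
Bypass flow = 0.4334×1450 = 628.46 kg/min.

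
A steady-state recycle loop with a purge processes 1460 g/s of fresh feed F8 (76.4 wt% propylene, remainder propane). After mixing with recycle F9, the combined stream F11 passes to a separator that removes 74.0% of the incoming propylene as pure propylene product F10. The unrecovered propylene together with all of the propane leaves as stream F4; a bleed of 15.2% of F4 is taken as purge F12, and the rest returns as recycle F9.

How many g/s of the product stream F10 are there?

1059 g/s

propylene in F11: m_A = 1460×0.764 + (1−0.152)·(1−0.740)·m_A, so m_A = 1115.4/0.7795 = 1430.9 g/s.
Product F10 = 0.740×1430.9 = 1058.9 g/s.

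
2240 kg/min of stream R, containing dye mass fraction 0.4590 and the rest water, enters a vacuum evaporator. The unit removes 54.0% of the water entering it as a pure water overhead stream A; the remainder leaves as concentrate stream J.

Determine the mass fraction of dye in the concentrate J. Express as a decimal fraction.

0.6484

dye is not removed: 2240×0.459 = 1028.2 kg/min of dye enters J.
water entering = 2240×0.541 = 1211.8 kg/min; overhead removed = 0.540×1211.8 = 654.39 kg/min.
Concentrate = 2240 − 654.39 = 1585.6 kg/min.
Mass fraction = 1028.2/1585.6 = 0.6484.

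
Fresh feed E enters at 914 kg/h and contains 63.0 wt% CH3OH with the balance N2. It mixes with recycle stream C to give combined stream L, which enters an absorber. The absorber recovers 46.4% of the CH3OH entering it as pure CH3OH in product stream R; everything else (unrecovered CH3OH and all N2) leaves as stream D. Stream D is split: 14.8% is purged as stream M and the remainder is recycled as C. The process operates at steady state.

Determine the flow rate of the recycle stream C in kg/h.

2431 kg/h

N2 enters only via E and leaves only via the purge: 914×0.370 = 0.148×(N2 in D), and the absorber passes all N2, so N2 in L = N2 in D = 2285 kg/h.
CH3OH in L: m_A = 914×0.630 + (1−0.148)·(1−0.464)·m_A, so m_A = 575.82/0.5433 = 1059.8 kg/h.
D = (1−0.464)×1059.8 + 2285 = 2853.1 kg/h.
Recycle C = (1−0.148)×2853.1 = 2430.8 kg/h.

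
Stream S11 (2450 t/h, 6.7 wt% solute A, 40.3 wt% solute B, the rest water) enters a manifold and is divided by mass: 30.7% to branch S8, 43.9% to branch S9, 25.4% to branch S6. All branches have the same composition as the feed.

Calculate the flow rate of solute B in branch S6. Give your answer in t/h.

250.8 t/h

Branch S6 total = 0.254×2450 = 622.3 t/h.
solute B in S6 = 0.403×622.3 = 250.79 t/h.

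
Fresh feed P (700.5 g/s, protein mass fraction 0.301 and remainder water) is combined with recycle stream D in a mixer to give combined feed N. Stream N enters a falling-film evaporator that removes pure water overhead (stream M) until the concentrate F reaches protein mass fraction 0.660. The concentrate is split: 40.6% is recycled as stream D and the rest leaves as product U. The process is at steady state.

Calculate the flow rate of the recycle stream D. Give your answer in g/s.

Overall protein balance (none leaves overhead): protein in fresh feed = protein in product, i.e. 700.5×0.301 = (1−0.406)·F·0.660.
F = 210.85/(0.660×0.594) = 537.83 g/s.
Recycle D = 0.406×537.83 = 218.36 g/s.

218.4 g/s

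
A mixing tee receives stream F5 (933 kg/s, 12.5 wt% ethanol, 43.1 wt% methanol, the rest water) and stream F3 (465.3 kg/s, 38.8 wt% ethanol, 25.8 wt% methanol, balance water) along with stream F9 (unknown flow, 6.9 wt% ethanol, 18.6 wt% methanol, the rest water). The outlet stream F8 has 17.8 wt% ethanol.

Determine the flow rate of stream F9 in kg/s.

442.8 kg/s

Let F9 be the unknown flow. Total out = 1398.3 + F9.
ethanol balance: 297.16 + 0.069·F9 = 0.178·(1398.3 + F9)
(0.069 − 0.178)·F9 = 0.178×1398.3 − 297.16 = -48.264
F9 = -48.264 / -0.109 = 442.79 kg/s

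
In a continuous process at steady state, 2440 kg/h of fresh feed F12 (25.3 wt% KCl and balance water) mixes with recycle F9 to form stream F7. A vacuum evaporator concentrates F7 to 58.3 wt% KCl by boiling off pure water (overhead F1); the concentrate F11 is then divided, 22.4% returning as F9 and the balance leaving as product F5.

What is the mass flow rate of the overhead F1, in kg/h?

1381 kg/h

Overall KCl balance (none leaves overhead): KCl in fresh feed = KCl in product, i.e. 2440×0.253 = (1−0.224)·F11·0.583.
F11 = 617.32/(0.583×0.776) = 1364.5 kg/h.
Recycle F9 = 0.224×1364.5 = 305.65 kg/h.
Combined feed F7 = 2440 + 305.65 = 2745.7 kg/h.
Overhead F1 = F7 − F11 = 2745.7 − 1364.5 = 1381.1 kg/h.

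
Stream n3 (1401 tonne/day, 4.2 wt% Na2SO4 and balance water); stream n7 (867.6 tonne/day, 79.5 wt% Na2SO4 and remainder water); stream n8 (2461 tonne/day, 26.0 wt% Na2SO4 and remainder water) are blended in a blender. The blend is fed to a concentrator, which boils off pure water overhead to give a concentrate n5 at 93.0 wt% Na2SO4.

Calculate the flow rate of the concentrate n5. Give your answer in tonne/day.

Na2SO4 entering = 1401×0.042 + 867.6×0.795 + 2461×0.260 = 1388.4 tonne/day.
All Na2SO4 reports to n5, so n5 = 1388.4/0.930 = 1493 tonne/day.

1493 tonne/day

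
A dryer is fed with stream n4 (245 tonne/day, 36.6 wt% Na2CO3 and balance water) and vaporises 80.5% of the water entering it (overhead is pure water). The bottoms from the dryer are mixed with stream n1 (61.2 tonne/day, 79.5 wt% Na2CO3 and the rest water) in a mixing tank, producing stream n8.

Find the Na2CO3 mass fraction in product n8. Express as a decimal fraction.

Vapour removed = 0.805×0.634×245 = 125.04 tonne/day; concentrate = 119.96 tonne/day.
Na2CO3 reaching the mixer = 89.67 (from concentrate) + 61.2×0.795 = 138.32 tonne/day.
Product flow = 119.96 + 61.2 = 181.16 tonne/day; Na2CO3 fraction = 0.764.

0.764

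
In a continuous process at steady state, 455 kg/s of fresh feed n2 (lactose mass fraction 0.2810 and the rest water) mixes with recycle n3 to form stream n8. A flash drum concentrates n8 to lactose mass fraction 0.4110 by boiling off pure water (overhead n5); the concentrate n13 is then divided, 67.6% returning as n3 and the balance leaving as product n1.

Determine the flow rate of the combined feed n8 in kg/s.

Overall lactose balance (none leaves overhead): lactose in fresh feed = lactose in product, i.e. 455×0.281 = (1−0.676)·n13·0.411.
n13 = 127.86/(0.411×0.324) = 960.13 kg/s.
Recycle n3 = 0.676×960.13 = 649.05 kg/s.
Combined feed n8 = 455 + 649.05 = 1104 kg/s.

1104 kg/s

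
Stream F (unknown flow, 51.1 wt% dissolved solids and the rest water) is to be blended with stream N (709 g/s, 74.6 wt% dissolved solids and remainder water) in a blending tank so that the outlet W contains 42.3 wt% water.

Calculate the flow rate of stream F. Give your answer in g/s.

Let F be the unknown flow. Total out = 709 + F.
water balance: 180.09 + 0.489·F = 0.423·(709 + F)
(0.489 − 0.423)·F = 0.423×709 − 180.09 = 119.82
F = 119.82 / 0.066 = 1815.5 g/s

1815 g/s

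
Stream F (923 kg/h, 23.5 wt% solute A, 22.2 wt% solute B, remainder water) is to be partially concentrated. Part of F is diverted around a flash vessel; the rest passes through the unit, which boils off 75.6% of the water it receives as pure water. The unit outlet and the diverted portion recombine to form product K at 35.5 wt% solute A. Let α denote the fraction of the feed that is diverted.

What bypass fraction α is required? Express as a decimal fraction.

0.177

All 923×0.235 = 216.91 kg/h of solute A reaches K, so K = 216.91/0.355 = 611 kg/h and vapour = 312 kg/h.
The evaporator receives (1−α)·923 of feed at 0.543 water and removes 0.756 of that water:
0.756×0.543×(1−α)×923 = 312
(1−α) = 312/378.9 = 0.8234;  α = 0.1766.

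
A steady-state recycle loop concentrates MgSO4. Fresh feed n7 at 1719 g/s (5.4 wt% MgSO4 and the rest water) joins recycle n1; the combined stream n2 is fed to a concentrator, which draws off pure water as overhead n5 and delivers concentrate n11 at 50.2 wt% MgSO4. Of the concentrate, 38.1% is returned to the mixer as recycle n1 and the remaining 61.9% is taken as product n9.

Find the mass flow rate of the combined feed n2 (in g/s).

1833 g/s

Overall MgSO4 balance (none leaves overhead): MgSO4 in fresh feed = MgSO4 in product, i.e. 1719×0.054 = (1−0.381)·n11·0.502.
n11 = 92.826/(0.502×0.619) = 298.73 g/s.
Recycle n1 = 0.381×298.73 = 113.82 g/s.
Combined feed n2 = 1719 + 113.82 = 1832.8 g/s.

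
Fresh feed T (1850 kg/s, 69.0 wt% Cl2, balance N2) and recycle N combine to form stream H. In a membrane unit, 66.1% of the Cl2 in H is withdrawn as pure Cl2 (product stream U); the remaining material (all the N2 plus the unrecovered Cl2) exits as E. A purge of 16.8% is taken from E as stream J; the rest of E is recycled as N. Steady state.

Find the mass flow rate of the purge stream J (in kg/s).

N2 enters only via T and leaves only via the purge: 1850×0.310 = 0.168×(N2 in E), and the membrane unit passes all N2, so N2 in H = N2 in E = 3413.7 kg/s.
Cl2 in H: m_A = 1850×0.690 + (1−0.168)·(1−0.661)·m_A, so m_A = 1276.5/0.7180 = 1778 kg/s.
E = (1−0.661)×1778 + 3413.7 = 4016.4 kg/s.
Purge J = 0.168×4016.4 = 674.76 kg/s.

674.8 kg/s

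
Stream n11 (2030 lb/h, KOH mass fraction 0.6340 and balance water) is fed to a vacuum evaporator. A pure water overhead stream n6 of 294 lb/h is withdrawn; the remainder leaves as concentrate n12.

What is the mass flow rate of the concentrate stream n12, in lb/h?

Concentrate = 2030 − 294 = 1736 lb/h.

1736 lb/h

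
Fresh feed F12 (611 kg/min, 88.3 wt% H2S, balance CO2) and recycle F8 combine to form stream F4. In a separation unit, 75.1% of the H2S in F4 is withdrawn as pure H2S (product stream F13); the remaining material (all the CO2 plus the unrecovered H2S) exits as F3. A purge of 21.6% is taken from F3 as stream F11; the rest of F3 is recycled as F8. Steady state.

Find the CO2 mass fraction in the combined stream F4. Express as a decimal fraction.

0.3305

CO2 enters only via F12 and leaves only via the purge: 611×0.117 = 0.216×(CO2 in F3), and the separation unit passes all CO2, so CO2 in F4 = CO2 in F3 = 330.96 kg/min.
H2S in F4: m_A = 611×0.883 + (1−0.216)·(1−0.751)·m_A, so m_A = 539.51/0.8048 = 670.38 kg/min.
F4 = 670.38 + 330.96 = 1001.3 kg/min.
CO2 fraction in F4 = 330.96/1001.3 = 0.3305.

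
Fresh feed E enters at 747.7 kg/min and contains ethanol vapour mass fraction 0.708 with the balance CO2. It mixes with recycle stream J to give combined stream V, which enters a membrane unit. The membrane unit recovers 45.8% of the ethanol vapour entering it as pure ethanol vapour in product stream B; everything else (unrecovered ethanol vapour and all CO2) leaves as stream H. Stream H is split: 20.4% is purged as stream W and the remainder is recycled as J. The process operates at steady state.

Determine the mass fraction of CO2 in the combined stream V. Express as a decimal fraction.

0.535

CO2 enters only via E and leaves only via the purge: 747.7×0.292 = 0.204×(CO2 in H), and the membrane unit passes all CO2, so CO2 in V = CO2 in H = 1070.2 kg/min.
ethanol vapour in V: m_A = 747.7×0.708 + (1−0.204)·(1−0.458)·m_A, so m_A = 529.37/0.5686 = 931.06 kg/min.
V = 931.06 + 1070.2 = 2001.3 kg/min.
CO2 fraction in V = 1070.2/2001.3 = 0.535.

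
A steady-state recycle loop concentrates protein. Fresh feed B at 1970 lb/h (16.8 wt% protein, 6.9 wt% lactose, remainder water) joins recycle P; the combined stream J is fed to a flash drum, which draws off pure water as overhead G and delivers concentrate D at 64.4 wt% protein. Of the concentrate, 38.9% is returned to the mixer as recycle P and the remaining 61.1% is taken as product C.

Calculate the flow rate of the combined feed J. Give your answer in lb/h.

Overall protein balance (none leaves overhead): protein in fresh feed = protein in product, i.e. 1970×0.168 = (1−0.389)·D·0.644.
D = 330.96/(0.644×0.611) = 841.1 lb/h.
Recycle P = 0.389×841.1 = 327.19 lb/h.
Combined feed J = 1970 + 327.19 = 2297.2 lb/h.

2297 lb/h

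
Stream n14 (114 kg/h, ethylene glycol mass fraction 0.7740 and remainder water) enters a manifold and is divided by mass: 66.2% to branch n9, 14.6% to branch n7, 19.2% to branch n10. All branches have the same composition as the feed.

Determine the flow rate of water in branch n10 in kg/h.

Branch n10 total = 0.192×114 = 21.888 kg/h.
water in n10 = 0.226×21.888 = 4.9467 kg/h.

4.947 kg/h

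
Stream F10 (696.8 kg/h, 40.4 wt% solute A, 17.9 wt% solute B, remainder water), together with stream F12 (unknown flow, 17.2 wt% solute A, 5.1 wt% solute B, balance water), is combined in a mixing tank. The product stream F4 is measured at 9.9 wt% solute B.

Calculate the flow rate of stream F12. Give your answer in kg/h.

Let F12 be the unknown flow. Total out = 696.8 + F12.
solute B balance: 124.73 + 0.051·F12 = 0.099·(696.8 + F12)
(0.051 − 0.099)·F12 = 0.099×696.8 − 124.73 = -55.744
F12 = -55.744 / -0.048 = 1161.3 kg/h

1161 kg/h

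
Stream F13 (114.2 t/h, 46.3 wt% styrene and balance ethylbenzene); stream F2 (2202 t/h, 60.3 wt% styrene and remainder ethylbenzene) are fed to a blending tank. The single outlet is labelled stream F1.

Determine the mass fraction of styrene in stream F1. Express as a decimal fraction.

0.5961

Total flow out = 114.2 + 2202 = 2316.2 t/h.
styrene in = 114.2×0.463 + 2202×0.603 = 1380.7 t/h.
styrene mass fraction in F1 = 1380.7/2316.2 = 0.5961.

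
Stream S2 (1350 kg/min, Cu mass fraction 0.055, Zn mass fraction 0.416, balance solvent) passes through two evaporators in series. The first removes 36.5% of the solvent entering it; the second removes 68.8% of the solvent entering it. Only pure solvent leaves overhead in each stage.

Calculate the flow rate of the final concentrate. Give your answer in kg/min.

solvent in feed = 1350×0.529 = 714.15 kg/min.
After stage 1: solvent left = (1−0.365)×714.15 = 453.49; stream total = 1089.3 kg/min.
After stage 2: solvent left = (1−0.688)×453.49 = 141.49; final concentrate = 777.34 kg/min.

777.3 kg/min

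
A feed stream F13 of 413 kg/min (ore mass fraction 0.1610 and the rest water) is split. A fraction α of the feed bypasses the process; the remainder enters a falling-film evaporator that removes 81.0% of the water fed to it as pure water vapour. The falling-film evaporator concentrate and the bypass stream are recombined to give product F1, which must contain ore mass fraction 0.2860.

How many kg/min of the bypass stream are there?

147.4 kg/min

All 413×0.161 = 66.493 kg/min of ore reaches F1, so F1 = 66.493/0.286 = 232.49 kg/min and vapour = 180.51 kg/min.
The evaporator receives (1−α)·413 of feed at 0.839 water and removes 0.810 of that water:
0.810×0.839×(1−α)×413 = 180.51
(1−α) = 180.51/280.67 = 0.6431;  α = 0.3569.
Bypass flow = 0.3569×413 = 147.39 kg/min.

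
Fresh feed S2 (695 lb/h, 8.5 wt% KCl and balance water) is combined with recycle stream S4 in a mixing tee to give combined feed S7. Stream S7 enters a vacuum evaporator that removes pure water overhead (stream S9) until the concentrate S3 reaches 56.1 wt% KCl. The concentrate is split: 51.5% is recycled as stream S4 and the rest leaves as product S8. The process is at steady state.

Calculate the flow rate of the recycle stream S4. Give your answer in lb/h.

Overall KCl balance (none leaves overhead): KCl in fresh feed = KCl in product, i.e. 695×0.085 = (1−0.515)·S3·0.561.
S3 = 59.075/(0.561×0.485) = 217.12 lb/h.
Recycle S4 = 0.515×217.12 = 111.82 lb/h.

111.8 lb/h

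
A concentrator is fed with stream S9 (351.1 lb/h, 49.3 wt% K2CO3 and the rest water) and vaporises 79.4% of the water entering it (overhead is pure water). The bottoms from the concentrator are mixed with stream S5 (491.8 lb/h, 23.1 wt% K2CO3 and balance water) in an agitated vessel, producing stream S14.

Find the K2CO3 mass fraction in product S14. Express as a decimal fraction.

Vapour removed = 0.794×0.507×351.1 = 141.34 lb/h; concentrate = 209.76 lb/h.
K2CO3 reaching the mixer = 173.09 (from concentrate) + 491.8×0.231 = 286.7 lb/h.
Product flow = 209.76 + 491.8 = 701.56 lb/h; K2CO3 fraction = 0.409.

0.409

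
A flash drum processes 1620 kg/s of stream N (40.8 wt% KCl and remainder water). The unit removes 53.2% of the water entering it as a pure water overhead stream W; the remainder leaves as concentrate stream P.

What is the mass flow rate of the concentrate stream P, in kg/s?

1110 kg/s

water entering = 1620×0.592 = 959.04 kg/s; overhead removed = 0.532×959.04 = 510.21 kg/s.
Concentrate = 1620 − 510.21 = 1109.8 kg/s.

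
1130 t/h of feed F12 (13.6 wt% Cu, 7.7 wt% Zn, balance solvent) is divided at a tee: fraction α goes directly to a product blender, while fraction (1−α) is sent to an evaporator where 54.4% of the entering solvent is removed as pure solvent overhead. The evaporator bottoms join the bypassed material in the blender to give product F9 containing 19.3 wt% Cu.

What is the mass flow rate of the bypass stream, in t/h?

350.5 t/h

All 1130×0.136 = 153.68 t/h of Cu reaches F9, so F9 = 153.68/0.193 = 796.27 t/h and vapour = 333.73 t/h.
The evaporator receives (1−α)·1130 of feed at 0.787 solvent and removes 0.544 of that solvent:
0.544×0.787×(1−α)×1130 = 333.73
(1−α) = 333.73/483.78 = 0.6898;  α = 0.3102.
Bypass flow = 0.3102×1130 = 350.49 t/h.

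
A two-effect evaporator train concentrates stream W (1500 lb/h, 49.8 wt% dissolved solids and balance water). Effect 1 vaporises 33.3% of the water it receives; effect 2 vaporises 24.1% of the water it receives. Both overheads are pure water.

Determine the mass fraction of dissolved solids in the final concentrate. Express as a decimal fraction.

0.6621

water in feed = 1500×0.502 = 753 lb/h.
After stage 1: water left = (1−0.333)×753 = 502.25; stream total = 1249.3 lb/h.
After stage 2: water left = (1−0.241)×502.25 = 381.21; final concentrate = 1128.2 lb/h.
dissolved solids fraction = 747/1128.2 = 0.6621.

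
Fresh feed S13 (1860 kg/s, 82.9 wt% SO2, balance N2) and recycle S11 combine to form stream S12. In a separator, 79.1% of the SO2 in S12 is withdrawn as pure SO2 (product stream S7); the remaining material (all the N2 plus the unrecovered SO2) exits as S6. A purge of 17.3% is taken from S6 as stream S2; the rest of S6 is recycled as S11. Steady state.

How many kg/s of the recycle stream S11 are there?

N2 enters only via S13 and leaves only via the purge: 1860×0.171 = 0.173×(N2 in S6), and the separator passes all N2, so N2 in S12 = N2 in S6 = 1838.5 kg/s.
SO2 in S12: m_A = 1860×0.829 + (1−0.173)·(1−0.791)·m_A, so m_A = 1541.9/0.8272 = 1864.1 kg/s.
S6 = (1−0.791)×1864.1 + 1838.5 = 2228.1 kg/s.
Recycle S11 = (1−0.173)×2228.1 = 1842.6 kg/s.

1843 kg/s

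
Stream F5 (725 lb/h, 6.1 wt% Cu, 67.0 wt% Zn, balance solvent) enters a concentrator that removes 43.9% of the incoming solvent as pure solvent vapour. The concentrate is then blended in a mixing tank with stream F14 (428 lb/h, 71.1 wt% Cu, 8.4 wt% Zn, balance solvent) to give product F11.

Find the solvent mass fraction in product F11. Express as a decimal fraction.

0.1847

Vapour removed = 0.439×0.269×725 = 85.616 lb/h; concentrate = 639.38 lb/h.
solvent reaching the mixer = 109.41 (from concentrate) + 428×0.205 = 197.15 lb/h.
Product flow = 639.38 + 428 = 1067.4 lb/h; solvent fraction = 0.1847.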